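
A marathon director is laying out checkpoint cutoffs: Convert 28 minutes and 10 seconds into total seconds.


Minutes: 28
Seconds: 10
Convert minutes to seconds: 28 x 60 = 1680
Add remaining seconds: 1680 + 10 = 1690

1690


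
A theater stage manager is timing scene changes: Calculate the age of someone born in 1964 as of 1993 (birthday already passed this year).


Birth year: 1964
Current year: 1993
Age = current year - birth year
Age = 1993 - 1964 = 29

29


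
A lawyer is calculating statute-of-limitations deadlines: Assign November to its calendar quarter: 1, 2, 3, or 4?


Month: November (month 11)
Q1: January-March (months 1-3)
Q2: April-June (months 4-6)
Q3: July-September (months 7-9)
Q4: October-December (months 10-12)
Month 11 falls in Q4

4


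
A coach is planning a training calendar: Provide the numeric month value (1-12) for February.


Calendar month order:
1. January
2. February <--
3. March
February is month number 2

2


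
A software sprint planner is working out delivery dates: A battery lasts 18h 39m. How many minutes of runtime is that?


Hours: 18
Extra minutes: 39
Minutes per hour: 60
Hours to minutes: 18 x 60 = 1080
Total: 1080 + 39 = 1119

1119


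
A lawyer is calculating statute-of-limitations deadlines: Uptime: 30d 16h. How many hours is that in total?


Days: 30
Extra hours: 16
Hours per day: 24
Days to hours: 30 x 24 = 720
Total: 720 + 16 = 736

736


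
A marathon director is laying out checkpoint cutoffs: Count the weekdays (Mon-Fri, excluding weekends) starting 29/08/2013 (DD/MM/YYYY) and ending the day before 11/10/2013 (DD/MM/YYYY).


Start: 2013-08-29 (Thursday)
End (exclusive): 2013-10-11 (Friday)
Total calendar days: 43
Full weeks: 43 // 7 = 6 -> 30 weekdays
Remaining 1 days starting on Thursday:
  Thu(w) -> 1 weekdays
Total business days: 30 + 1 = 31

31


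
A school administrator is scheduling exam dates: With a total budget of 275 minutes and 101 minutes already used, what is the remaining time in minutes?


Total budget: 275 minutes
Time used: 101 minutes
Remaining: 275 - 101 = 174 minutes
Percent used: 36.7%
Percent remaining: 63.3%

174


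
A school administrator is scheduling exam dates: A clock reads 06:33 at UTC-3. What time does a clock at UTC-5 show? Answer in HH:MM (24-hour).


Local time: 06:33 at UTC-3 (offset -3h)
Target zone: UTC-5 (offset -5h)
Difference: -5 - (-3) = -2 hours
Calculation: 6 + (-2) = 4
Result: 04:33

04:33


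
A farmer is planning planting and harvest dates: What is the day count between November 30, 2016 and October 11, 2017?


Start date: 2016-11-30
End date: 2017-10-11
Nov 2016: +1 days
Dec 2016: +31 days
Jan 2017: +31 days
... (9 more months)
Total: 315 days

315


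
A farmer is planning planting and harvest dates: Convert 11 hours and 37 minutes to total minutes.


Hours: 11
Minutes: 37
Convert hours to minutes: 11 x 60 = 660
Add remaining minutes: 660 + 37 = 697

697


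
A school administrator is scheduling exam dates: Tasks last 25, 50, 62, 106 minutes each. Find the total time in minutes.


Durations: 25, 50, 62, 106
Running sum: 25
+ 50 = 75
+ 62 = 137
+ 106 = 243
Total duration: 243 minutes
That is 4 hours and 3 minutes

243


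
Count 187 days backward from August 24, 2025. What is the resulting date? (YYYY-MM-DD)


Start: 2025-08-24
Subtracting 187 days
Days already passed in August: 24
After going back through August: 163 more days to subtract
July 2025: 31 days, 132 remaining
June 2025: 30 days, 102 remaining
May 2025: 31 days, 71 remaining
April 2025: 30 days, 41 remaining
Result: 2025-02-18

2025-02-18


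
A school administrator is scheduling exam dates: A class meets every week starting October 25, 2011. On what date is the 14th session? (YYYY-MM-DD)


First occurrence: 2011-10-25 (occurrence 1)
Each occurrence is 7 days after the previous.
Occurrence 14 is 13 weeks after the first.
13 weeks = 91 days
2011-10-25 + 91 days = 2012-01-24

2012-01-24


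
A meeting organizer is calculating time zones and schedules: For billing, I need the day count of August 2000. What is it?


Month: August
Year: 2000
August is a 31-day month
Total: 31 days

31


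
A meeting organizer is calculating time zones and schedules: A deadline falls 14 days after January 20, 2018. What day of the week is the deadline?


Start: 2018-01-20 (Saturday)
Step 1 - find target date: add 14 days
  2018-01-20 + 14 days = 2018-02-03
Step 2 - day of week:
  14 mod 7 = 0
  Saturday + 0 days -> Saturday
Result: Saturday (2018-02-03)

Saturday


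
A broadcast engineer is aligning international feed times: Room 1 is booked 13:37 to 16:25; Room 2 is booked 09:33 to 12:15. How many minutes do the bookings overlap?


Interval A: [817, 985] minutes from midnight
Interval B: [573, 735] minutes from midnight
Overlap start = max(817, 573) = 817
Overlap end = min(985, 735) = 735
End <= start, so the intervals do not overlap: 0 minutes

0


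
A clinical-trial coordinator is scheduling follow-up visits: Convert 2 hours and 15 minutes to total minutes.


Hours: 2
Extra minutes: 15
Minutes per hour: 60
Hours to minutes: 2 x 60 = 120
Total: 120 + 15 = 135

135


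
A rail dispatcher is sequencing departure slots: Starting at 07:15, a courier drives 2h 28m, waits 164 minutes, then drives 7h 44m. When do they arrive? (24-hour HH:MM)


Depart: 07:15
Leg 1: +148 min -> 09:43
Layover: +164 min -> 12:27
Leg 2: +464 min -> 20:11
Total travel: 776 minutes = 12h 56m
Arrival: 20:11

20:11


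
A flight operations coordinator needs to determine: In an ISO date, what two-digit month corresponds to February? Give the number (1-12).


Calendar month order:
1. January
2. February <--
3. March
February is month number 2

2


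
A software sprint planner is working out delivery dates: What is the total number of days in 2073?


Year: 2073
Check leap year rules:
Divisible by 4? No
2073 is not a leap year
Days: 365

365


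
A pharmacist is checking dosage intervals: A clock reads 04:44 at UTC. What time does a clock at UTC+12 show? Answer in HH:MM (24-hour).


Local time: 04:44 at UTC (offset 0h)
Target zone: UTC+12 (offset 12h)
Difference: 12 - (0) = 12 hours
Calculation: 4 + (12) = 16
Result: 16:44

16:44


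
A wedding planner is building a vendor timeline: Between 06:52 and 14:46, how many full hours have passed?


Start: 06:52
End: 14:46
Hour difference: 14 - 6 = 8 hours
Minute difference: 46 - 52 = -6 minutes
Total minutes: 474
Complete hours: 474 / 60 = 7 (remainder 54)

7


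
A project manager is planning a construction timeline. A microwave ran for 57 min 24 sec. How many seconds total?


Minutes: 57
Extra seconds: 24
Seconds per minute: 60
Minutes to seconds: 57 x 60 = 3420
Total: 3420 + 24 = 3444

3444


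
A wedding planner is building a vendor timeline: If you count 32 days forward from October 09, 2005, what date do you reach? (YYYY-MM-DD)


Start: 2005-10-09
Adding 32 days
Days remaining in October: 22
After October: 10 days still to add
November 2005 has 30 days, need 10
Result: 2005-11-10

2005-11-10


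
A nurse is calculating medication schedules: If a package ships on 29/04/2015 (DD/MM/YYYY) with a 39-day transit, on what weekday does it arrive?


Start: 2015-04-29 (Wednesday)
Step 1 - find target date: add 39 days
  2015-04-29 + 39 days = 2015-06-07
Step 2 - day of week:
  39 mod 7 = 4
  Wednesday + 4 days -> Sunday
Result: Sunday (2015-06-07)

Sunday


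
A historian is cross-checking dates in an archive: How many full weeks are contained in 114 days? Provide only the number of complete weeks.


Total days: 114
Days per week: 7
Division: 114 / 7 = 16 remainder 2
Complete weeks: 16
Remaining days: 2

16


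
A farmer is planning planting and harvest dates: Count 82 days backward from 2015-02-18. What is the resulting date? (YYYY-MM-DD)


Start: 2015-02-18
Subtracting 82 days
Days already passed in February: 18
After going back through February: 64 more days to subtract
January 2015: 31 days, 33 remaining
December 2014: 31 days, 2 remaining
November 2014 has 30 days, need 2
Result: 2014-11-28

2014-11-28


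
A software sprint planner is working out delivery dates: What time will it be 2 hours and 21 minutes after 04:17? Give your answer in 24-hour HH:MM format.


Start time: 04:17
Adding: 2 hours 21 minutes
Minutes: 17 + 21 = 38
Hours: 4 + 2 + 0 = 6
Result: 06:38

06:38


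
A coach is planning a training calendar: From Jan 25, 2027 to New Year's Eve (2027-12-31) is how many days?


Start: January 25, 2027
End: December 31, 2027
Days left in January: 6
February: 28
March: 31
April: 30
May: 31
... plus remaining months
Sum of remaining months: 334
Total: 6 + 334 = 340

340


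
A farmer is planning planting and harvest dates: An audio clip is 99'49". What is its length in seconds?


Minutes: 99
Seconds: 49
Convert minutes to seconds: 99 x 60 = 5940
Add remaining seconds: 5940 + 49 = 5989

5989


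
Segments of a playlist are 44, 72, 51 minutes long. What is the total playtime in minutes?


Durations: 44, 72, 51
Running sum: 44
+ 72 = 116
+ 51 = 167
Total duration: 167 minutes
That is 2 hours and 47 minutes

167


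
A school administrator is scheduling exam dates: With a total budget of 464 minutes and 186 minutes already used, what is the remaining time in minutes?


Total budget: 464 minutes
Time used: 186 minutes
Remaining: 464 - 186 = 278 minutes
Percent used: 40.1%
Percent remaining: 59.9%

278


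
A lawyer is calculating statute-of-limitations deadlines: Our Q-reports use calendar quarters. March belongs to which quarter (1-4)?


Month: March (month 3)
Q1: January-March (months 1-3)
Q2: April-June (months 4-6)
Q3: July-September (months 7-9)
Q4: October-December (months 10-12)
Month 3 falls in Q1

1


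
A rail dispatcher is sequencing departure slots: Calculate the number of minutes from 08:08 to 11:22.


Start time: 08:08 = 488 minutes from midnight
End time: 11:22 = 682 minutes from midnight
Difference: 682 - 488 = 194 minutes
That is 3 hours and 14 minutes

194


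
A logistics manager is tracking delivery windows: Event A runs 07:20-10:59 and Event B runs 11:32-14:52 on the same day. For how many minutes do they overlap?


Interval A: [440, 659] minutes from midnight
Interval B: [692, 892] minutes from midnight
Overlap start = max(440, 692) = 692
Overlap end = min(659, 892) = 659
End <= start, so the intervals do not overlap: 0 minutes

0


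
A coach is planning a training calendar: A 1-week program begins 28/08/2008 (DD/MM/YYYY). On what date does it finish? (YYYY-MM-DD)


Start: 2008-08-28
Weeks to add: 1
Convert to days: 1 x 7 = 7 days
Add 7 days to 2008-08-28
Result: 2008-09-04

2008-09-04


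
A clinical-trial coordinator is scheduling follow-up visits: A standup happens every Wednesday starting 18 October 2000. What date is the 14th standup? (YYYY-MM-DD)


First occurrence: 2000-10-18 (occurrence 1)
Each occurrence is 7 days after the previous.
Occurrence 14 is 13 weeks after the first.
13 weeks = 91 days
2000-10-18 + 91 days = 2001-01-17

2001-01-17


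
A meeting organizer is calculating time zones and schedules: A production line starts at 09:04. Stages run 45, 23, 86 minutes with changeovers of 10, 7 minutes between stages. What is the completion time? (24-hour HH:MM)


Start: 09:04 = 544 min from midnight
  after task 1 (45 min): 09:49
  after break (10 min): 09:59
  after task 2 (23 min): 10:22
  after break (7 min): 10:29
  after task 3 (86 min): 11:55
Total elapsed: 171 minutes
End time: 11:55

11:55


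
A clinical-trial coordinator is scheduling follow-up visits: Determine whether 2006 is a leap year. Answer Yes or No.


Year: 2006
Divisible by 4? 2006 / 4 = 501.5 -> No
Not divisible by 4, so NOT a leap year

No


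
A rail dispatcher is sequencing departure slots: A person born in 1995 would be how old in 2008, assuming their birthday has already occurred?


Birth year: 1995
Current year: 2008
Age = current year - birth year
Age = 2008 - 1995 = 13

13


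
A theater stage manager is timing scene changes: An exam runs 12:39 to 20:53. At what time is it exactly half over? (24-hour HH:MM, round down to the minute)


Start time: 12:39 = 759 minutes from midnight
End time: 20:53 = 1253 minutes from midnight
Sum: 759 + 1253 = 2012
Midpoint: 2012 / 2 = 1006 minutes
Convert: 1006 / 60 = 16 hours, 46 minutes
Result: 16:46

16:46


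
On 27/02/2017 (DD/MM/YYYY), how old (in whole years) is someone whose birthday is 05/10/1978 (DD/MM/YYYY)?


Birth: 1978-10-05
Reference: 2017-02-27
Year difference: 2017 - 1978 = 39
Has birthday (10-05) occurred by 02-27? No
Birthday not yet reached this year -> subtract 1
Age in full years: 38

38


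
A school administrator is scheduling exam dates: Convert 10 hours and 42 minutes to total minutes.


Hours: 10
Minutes: 42
Convert hours to minutes: 10 x 60 = 600
Add remaining minutes: 600 + 42 = 642

642


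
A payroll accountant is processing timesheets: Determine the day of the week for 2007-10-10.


Date: 2007-10-10
January 1, 2007 is a Monday
Day of year: 283
Offset from Jan 1: 282 days
282 mod 7 = 2
Result: Wednesday

Wednesday


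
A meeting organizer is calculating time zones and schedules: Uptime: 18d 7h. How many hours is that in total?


Days: 18
Extra hours: 7
Hours per day: 24
Days to hours: 18 x 24 = 432
Total: 432 + 7 = 439

439


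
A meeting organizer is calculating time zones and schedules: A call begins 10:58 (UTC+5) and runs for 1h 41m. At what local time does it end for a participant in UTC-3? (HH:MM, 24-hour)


Start: 10:58 in UTC+5
Step 1 - add duration:
  minutes: 58 + 41 = 99 (carry 1h)
  hours: 10 + 1 + 1 = 12
  end in UTC+5: 12:39
Step 2 - convert UTC+5 -> UTC-3:
  offset difference: -3 - (5) = -8 hours
  12 + (-8) = 4 -> mod 24 = 4
Result: 04:39 in UTC-3

04:39


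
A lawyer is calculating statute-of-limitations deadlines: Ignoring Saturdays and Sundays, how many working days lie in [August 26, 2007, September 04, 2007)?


Start: 2007-08-26 (Sunday)
End (exclusive): 2007-09-04 (Tuesday)
Total calendar days: 9
Full weeks: 9 // 7 = 1 -> 5 weekdays
Remaining 2 days starting on Sunday:
  Sun(-), Mon(w) -> 1 weekdays
Total business days: 5 + 1 = 6

6


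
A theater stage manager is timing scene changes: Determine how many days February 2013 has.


Month: February
Year: 2013
2013 is not a leap year
February has 28 days
Total: 28 days

28


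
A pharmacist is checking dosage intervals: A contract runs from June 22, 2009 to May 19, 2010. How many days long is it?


Start date: 2009-06-22
End date: 2010-05-19
Jun 2009: +9 days
Jul 2009: +31 days
Aug 2009: +31 days
... (9 more months)
Total: 331 days

331


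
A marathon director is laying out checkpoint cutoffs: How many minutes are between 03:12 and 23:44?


Start time: 03:12 = 192 minutes from midnight
End time: 23:44 = 1424 minutes from midnight
Difference: 1424 - 192 = 1232 minutes
That is 20 hours and 32 minutes

1232


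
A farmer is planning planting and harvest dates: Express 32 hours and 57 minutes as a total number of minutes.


Hours: 32
Extra minutes: 57
Minutes per hour: 60
Hours to minutes: 32 x 60 = 1920
Total: 1920 + 57 = 1977

1977


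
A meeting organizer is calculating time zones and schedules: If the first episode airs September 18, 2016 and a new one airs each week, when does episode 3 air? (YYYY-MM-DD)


First occurrence: 2016-09-18 (occurrence 1)
Each occurrence is 7 days after the previous.
Occurrence 3 is 2 weeks after the first.
2 weeks = 14 days
2016-09-18 + 14 days = 2016-10-02

2016-10-02


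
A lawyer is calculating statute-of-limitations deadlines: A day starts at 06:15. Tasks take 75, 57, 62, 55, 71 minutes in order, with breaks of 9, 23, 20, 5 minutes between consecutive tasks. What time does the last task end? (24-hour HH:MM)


Start: 06:15 = 375 min from midnight
  after task 1 (75 min): 07:30
  after break (9 min): 07:39
  after task 2 (57 min): 08:36
  after break (23 min): 08:59
  after task 3 (62 min): 10:01
  after break (20 min): 10:21
  after task 4 (55 min): 11:16
  after break (5 min): 11:21
  after task 5 (71 min): 12:32
Total elapsed: 377 minutes
End time: 12:32

12:32


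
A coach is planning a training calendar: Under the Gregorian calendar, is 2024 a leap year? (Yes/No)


Year: 2024
Divisible by 4? 2024 / 4 = 506.0 -> Yes
Divisible by 100? 2024 / 100 = 20.24 -> No
Divisible by 4 but not 100, so it IS a leap year

Yes


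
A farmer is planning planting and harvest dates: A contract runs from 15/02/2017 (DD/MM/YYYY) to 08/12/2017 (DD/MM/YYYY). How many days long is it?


Start date: 2017-02-15
End date: 2017-12-08
Feb 2017: +14 days
Mar 2017: +31 days
Apr 2017: +30 days
... (8 more months)
Total: 296 days

296


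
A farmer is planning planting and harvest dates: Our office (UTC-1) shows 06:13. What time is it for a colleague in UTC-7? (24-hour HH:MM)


Local time: 06:13 at UTC-1 (offset -1h)
Target zone: UTC-7 (offset -7h)
Difference: -7 - (-1) = -6 hours
Calculation: 6 + (-6) = 0
Result: 00:13

00:13


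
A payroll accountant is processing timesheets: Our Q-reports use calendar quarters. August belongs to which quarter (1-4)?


Month: August (month 8)
Q1: January-March (months 1-3)
Q2: April-June (months 4-6)
Q3: July-September (months 7-9)
Q4: October-December (months 10-12)
Month 8 falls in Q3

3


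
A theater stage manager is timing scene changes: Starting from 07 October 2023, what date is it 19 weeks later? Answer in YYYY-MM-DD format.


Start: 2023-10-07
Weeks to add: 19
Convert to days: 19 x 7 = 133 days
Add 133 days to 2023-10-07
Result: 2024-02-17

2024-02-17


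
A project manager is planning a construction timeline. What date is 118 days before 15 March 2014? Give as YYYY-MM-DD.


Start: 2014-03-15
Subtracting 118 days
Days already passed in March: 15
After going back through March: 103 more days to subtract
February 2014: 28 days, 75 remaining
January 2014: 31 days, 44 remaining
December 2013: 31 days, 13 remaining
November 2013 has 30 days, need 13
Result: 2013-11-17

2013-11-17


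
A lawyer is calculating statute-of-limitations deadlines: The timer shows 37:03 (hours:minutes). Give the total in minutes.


Hours: 37
Minutes: 3
Convert hours to minutes: 37 x 60 = 2220
Add remaining minutes: 2220 + 3 = 2223

2223


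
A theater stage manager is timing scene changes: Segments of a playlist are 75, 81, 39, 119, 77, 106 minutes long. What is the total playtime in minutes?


Durations: 75, 81, 39, 119, 77, 106
Running sum: 75
+ 81 = 156
+ 39 = 195
+ 119 = 314
+ 77 = 391
+ 106 = 497
Total duration: 497 minutes
That is 8 hours and 17 minutes

497


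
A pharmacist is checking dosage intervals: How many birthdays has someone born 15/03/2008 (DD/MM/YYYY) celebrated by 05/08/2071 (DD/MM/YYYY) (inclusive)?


Birth: 2008-03-15
Reference: 2071-08-05
Year difference: 2071 - 2008 = 63
Has birthday (03-15) occurred by 08-05? Yes
Age in full years: 63

63


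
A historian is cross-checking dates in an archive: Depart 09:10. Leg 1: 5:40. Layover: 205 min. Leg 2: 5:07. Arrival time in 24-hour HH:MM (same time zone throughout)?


Depart: 09:10
Leg 1: +340 min -> 14:50
Layover: +205 min -> 18:15
Leg 2: +307 min -> 23:22
Total travel: 852 minutes = 14h 12m
Arrival: 23:22

23:22


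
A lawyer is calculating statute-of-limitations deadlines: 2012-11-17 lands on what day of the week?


Date: 2012-11-17
January 1, 2012 is a Sunday
Day of year: 322
Offset from Jan 1: 321 days
321 mod 7 = 6
Result: Saturday

Saturday


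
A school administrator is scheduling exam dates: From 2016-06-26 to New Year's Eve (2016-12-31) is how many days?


Start: June 26, 2016
End: December 31, 2016
Days left in June: 4
July: 31
August: 31
September: 30
October: 31
... plus remaining months
Sum of remaining months: 184
Total: 4 + 184 = 188

188


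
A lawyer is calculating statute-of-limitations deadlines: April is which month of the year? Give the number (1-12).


Calendar month order:
3. March
4. April <--
5. May
April is month number 4

4


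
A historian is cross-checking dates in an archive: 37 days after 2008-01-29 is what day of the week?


Start: 2008-01-29 (Tuesday)
Step 1 - find target date: add 37 days
  2008-01-29 + 37 days = 2008-03-06
Step 2 - day of week:
  37 mod 7 = 2
  Tuesday + 2 days -> Thursday
Result: Thursday (2008-03-06)

Thursday


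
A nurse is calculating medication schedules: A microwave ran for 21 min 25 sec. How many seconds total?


Minutes: 21
Extra seconds: 25
Seconds per minute: 60
Minutes to seconds: 21 x 60 = 1260
Total: 1260 + 25 = 1285

1285


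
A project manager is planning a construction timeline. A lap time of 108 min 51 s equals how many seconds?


Minutes: 108
Seconds: 51
Convert minutes to seconds: 108 x 60 = 6480
Add remaining seconds: 6480 + 51 = 6531

6531


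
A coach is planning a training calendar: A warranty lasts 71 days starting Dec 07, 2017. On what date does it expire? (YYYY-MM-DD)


Start: 2017-12-07
Adding 71 days
Days remaining in December: 24
After December: 47 days still to add
January 2018: 31 days, 16 remaining
February 2018 has 28 days, need 16
Result: 2018-02-16

2018-02-16


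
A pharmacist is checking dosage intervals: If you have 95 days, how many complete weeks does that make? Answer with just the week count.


Total days: 95
Days per week: 7
Division: 95 / 7 = 13 remainder 4
Complete weeks: 13
Remaining days: 4

13


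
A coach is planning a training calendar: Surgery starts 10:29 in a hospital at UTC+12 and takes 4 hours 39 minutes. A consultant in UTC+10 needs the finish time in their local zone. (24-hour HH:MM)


Start: 10:29 in UTC+12
Step 1 - add duration:
  minutes: 29 + 39 = 68 (carry 1h)
  hours: 10 + 4 + 1 = 15
  end in UTC+12: 15:08
Step 2 - convert UTC+12 -> UTC+10:
  offset difference: 10 - (12) = -2 hours
  15 + (-2) = 13 -> mod 24 = 13
Result: 13:08 in UTC+10

13:08


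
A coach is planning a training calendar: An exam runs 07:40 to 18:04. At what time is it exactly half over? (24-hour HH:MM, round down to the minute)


Start time: 07:40 = 460 minutes from midnight
End time: 18:04 = 1084 minutes from midnight
Sum: 460 + 1084 = 1544
Midpoint: 1544 / 2 = 772 minutes
Convert: 772 / 60 = 12 hours, 52 minutes
Result: 12:52

12:52


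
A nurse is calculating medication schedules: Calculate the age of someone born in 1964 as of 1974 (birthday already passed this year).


Birth year: 1964
Current year: 1974
Age = current year - birth year
Age = 1974 - 1964 = 10

10


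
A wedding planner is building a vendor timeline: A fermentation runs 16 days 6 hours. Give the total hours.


Days: 16
Extra hours: 6
Hours per day: 24
Days to hours: 16 x 24 = 384
Total: 384 + 6 = 390

390


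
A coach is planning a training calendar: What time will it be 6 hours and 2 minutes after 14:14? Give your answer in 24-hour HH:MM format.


Start time: 14:14
Adding: 6 hours 2 minutes
Minutes: 14 + 2 = 16
Hours: 14 + 6 + 0 = 20
Result: 20:16

20:16


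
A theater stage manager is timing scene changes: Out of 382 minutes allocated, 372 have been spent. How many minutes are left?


Total budget: 382 minutes
Time used: 372 minutes
Remaining: 382 - 372 = 10 minutes
Percent used: 97.4%
Percent remaining: 2.6%

10


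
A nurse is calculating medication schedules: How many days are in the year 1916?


Year: 1916
Check leap year rules:
Divisible by 4? Yes
Divisible by 100? No
1916 is a leap year
Days: 366

366


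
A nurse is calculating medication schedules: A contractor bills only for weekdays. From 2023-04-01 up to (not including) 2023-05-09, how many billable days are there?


Start: 2023-04-01 (Saturday)
End (exclusive): 2023-05-09 (Tuesday)
Total calendar days: 38
Full weeks: 38 // 7 = 5 -> 25 weekdays
Remaining 3 days starting on Saturday:
  Sat(-), Sun(-), Mon(w) -> 1 weekdays
Total business days: 25 + 1 = 26

26


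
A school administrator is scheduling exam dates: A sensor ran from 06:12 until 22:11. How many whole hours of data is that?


Start: 06:12
End: 22:11
Hour difference: 22 - 6 = 16 hours
Minute difference: 11 - 12 = -1 minutes
Total minutes: 959
Complete hours: 959 / 60 = 15 (remainder 59)

15


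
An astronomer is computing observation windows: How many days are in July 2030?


Month: July
Year: 2030
July is a 31-day month
Total: 31 days

31


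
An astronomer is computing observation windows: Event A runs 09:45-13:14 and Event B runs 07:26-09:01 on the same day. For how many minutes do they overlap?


Interval A: [585, 794] minutes from midnight
Interval B: [446, 541] minutes from midnight
Overlap start = max(585, 446) = 585
Overlap end = min(794, 541) = 541
End <= start, so the intervals do not overlap: 0 minutes

0


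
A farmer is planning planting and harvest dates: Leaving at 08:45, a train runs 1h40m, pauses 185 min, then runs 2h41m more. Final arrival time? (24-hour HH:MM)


Depart: 08:45
Leg 1: +100 min -> 10:25
Layover: +185 min -> 13:30
Leg 2: +161 min -> 16:11
Total travel: 446 minutes = 7h 26m
Arrival: 16:11

16:11


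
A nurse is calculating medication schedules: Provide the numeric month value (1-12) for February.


Calendar month order:
1. January
2. February <--
3. March
February is month number 2

2


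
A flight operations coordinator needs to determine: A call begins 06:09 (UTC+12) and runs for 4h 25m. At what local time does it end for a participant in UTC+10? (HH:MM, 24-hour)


Start: 06:09 in UTC+12
Step 1 - add duration:
  minutes: 9 + 25 = 34
  hours: 6 + 4 + 0 = 10
  end in UTC+12: 10:34
Step 2 - convert UTC+12 -> UTC+10:
  offset difference: 10 - (12) = -2 hours
  10 + (-2) = 8 -> mod 24 = 8
Result: 08:34 in UTC+10

08:34


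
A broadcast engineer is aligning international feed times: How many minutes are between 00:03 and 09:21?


Start time: 00:03 = 3 minutes from midnight
End time: 09:21 = 561 minutes from midnight
Difference: 561 - 3 = 558 minutes
That is 9 hours and 18 minutes

558


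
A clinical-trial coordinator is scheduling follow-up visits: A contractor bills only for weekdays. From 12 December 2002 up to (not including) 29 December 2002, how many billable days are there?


Start: 2002-12-12 (Thursday)
End (exclusive): 2002-12-29 (Sunday)
Total calendar days: 17
Full weeks: 17 // 7 = 2 -> 10 weekdays
Remaining 3 days starting on Thursday:
  Thu(w), Fri(w), Sat(-) -> 2 weekdays
Total business days: 10 + 2 = 12

12


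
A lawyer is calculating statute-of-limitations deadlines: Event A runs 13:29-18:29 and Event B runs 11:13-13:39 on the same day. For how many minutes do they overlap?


Interval A: [809, 1109] minutes from midnight
Interval B: [673, 819] minutes from midnight
Overlap start = max(809, 673) = 809
Overlap end = min(1109, 819) = 819
Overlap = 819 - 809 = 10 minutes

10


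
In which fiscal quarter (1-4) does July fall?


Month: July (month 7)
Q1: January-March (months 1-3)
Q2: April-June (months 4-6)
Q3: July-September (months 7-9)
Q4: October-December (months 10-12)
Month 7 falls in Q3

3


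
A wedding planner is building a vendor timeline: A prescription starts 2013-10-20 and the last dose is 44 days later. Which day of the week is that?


Start: 2013-10-20 (Sunday)
Step 1 - find target date: add 44 days
  2013-10-20 + 44 days = 2013-12-03
Step 2 - day of week:
  44 mod 7 = 2
  Sunday + 2 days -> Tuesday
Result: Tuesday (2013-12-03)

Tuesday


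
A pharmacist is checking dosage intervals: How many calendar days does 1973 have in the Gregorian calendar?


Year: 1973
Check leap year rules:
Divisible by 4? No
1973 is not a leap year
Days: 365

365


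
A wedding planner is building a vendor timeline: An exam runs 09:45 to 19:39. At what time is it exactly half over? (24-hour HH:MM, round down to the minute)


Start time: 09:45 = 585 minutes from midnight
End time: 19:39 = 1179 minutes from midnight
Sum: 585 + 1179 = 1764
Midpoint: 1764 / 2 = 882 minutes
Convert: 882 / 60 = 14 hours, 42 minutes
Result: 14:42

14:42


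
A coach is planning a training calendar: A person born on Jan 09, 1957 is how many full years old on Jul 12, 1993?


Birth: 1957-01-09
Reference: 1993-07-12
Year difference: 1993 - 1957 = 36
Has birthday (01-09) occurred by 07-12? Yes
Age in full years: 36

36


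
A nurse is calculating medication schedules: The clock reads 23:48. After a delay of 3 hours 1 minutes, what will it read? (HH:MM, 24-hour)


Start time: 23:48
Adding: 3 hours 1 minutes
Minutes: 48 + 1 = 49
Hours: 23 + 3 + 0 = 26
Hour wraparound: 26 mod 24 = 2
Result: 02:49

02:49


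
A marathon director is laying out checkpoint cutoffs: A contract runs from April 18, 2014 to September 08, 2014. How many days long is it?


Start date: 2014-04-18
End date: 2014-09-08
Apr 2014: +13 days
May 2014: +31 days
Jun 2014: +30 days
... (3 more months)
Total: 143 days

143


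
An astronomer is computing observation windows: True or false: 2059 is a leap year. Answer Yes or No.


Year: 2059
Divisible by 4? 2059 / 4 = 514.75 -> No
Not divisible by 4, so NOT a leap year

No


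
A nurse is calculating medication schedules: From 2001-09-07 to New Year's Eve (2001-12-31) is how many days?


Start: September 07, 2001
End: December 31, 2001
Days left in September: 23
October: 31
November: 30
December: 31
Sum of remaining months: 92
Total: 23 + 92 = 115

115


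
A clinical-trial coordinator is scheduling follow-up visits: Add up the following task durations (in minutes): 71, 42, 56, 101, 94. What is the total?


Durations: 71, 42, 56, 101, 94
Running sum: 71
+ 42 = 113
+ 56 = 169
+ 101 = 270
+ 94 = 364
Total duration: 364 minutes
That is 6 hours and 4 minutes

364


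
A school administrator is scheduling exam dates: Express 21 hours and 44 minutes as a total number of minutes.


Hours: 21
Extra minutes: 44
Minutes per hour: 60
Hours to minutes: 21 x 60 = 1260
Total: 1260 + 44 = 1304

1304


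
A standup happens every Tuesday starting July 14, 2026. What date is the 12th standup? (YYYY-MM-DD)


First occurrence: 2026-07-14 (occurrence 1)
Each occurrence is 7 days after the previous.
Occurrence 12 is 11 weeks after the first.
11 weeks = 77 days
2026-07-14 + 77 days = 2026-09-29

2026-09-29


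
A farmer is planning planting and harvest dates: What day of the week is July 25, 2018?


Date: 2018-07-25
January 1, 2018 is a Monday
Day of year: 206
Offset from Jan 1: 205 days
205 mod 7 = 2
Result: Wednesday

Wednesday


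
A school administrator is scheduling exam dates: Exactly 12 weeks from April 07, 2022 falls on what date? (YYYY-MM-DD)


Start: 2022-04-07
Weeks to add: 12
Convert to days: 12 x 7 = 84 days
Add 84 days to 2022-04-07
Result: 2022-06-30

2022-06-30


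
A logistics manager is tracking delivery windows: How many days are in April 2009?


Month: April
Year: 2009
April is a 30-day month
Total: 30 days

30


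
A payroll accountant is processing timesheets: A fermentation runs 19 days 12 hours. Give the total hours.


Days: 19
Extra hours: 12
Hours per day: 24
Days to hours: 19 x 24 = 456
Total: 456 + 12 = 468

468


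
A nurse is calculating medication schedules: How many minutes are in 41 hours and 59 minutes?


Hours: 41
Minutes: 59
Convert hours to minutes: 41 x 60 = 2460
Add remaining minutes: 2460 + 59 = 2519

2519


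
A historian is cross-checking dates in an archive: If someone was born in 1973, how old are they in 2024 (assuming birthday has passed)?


Birth year: 1973
Current year: 2024
Age = current year - birth year
Age = 2024 - 1973 = 51

51


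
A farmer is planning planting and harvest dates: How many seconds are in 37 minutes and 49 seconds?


Minutes: 37
Extra seconds: 49
Seconds per minute: 60
Minutes to seconds: 37 x 60 = 2220
Total: 2220 + 49 = 2269

2269


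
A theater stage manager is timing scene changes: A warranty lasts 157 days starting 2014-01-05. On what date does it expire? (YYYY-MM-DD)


Start: 2014-01-05
Adding 157 days
Days remaining in January: 26
After January: 131 days still to add
February 2014: 28 days, 103 remaining
March 2014: 31 days, 72 remaining
April 2014: 30 days, 42 remaining
May 2014: 31 days, 11 remaining
Result: 2014-06-11

2014-06-11


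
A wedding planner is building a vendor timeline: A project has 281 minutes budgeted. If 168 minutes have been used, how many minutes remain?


Total budget: 281 minutes
Time used: 168 minutes
Remaining: 281 - 168 = 113 minutes
Percent used: 59.8%
Percent remaining: 40.2%

113


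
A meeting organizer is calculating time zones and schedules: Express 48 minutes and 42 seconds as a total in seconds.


Minutes: 48
Seconds: 42
Convert minutes to seconds: 48 x 60 = 2880
Add remaining seconds: 2880 + 42 = 2922

2922


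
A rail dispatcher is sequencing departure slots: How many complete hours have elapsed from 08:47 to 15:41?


Start: 08:47
End: 15:41
Hour difference: 15 - 8 = 7 hours
Minute difference: 41 - 47 = -6 minutes
Total minutes: 414
Complete hours: 414 / 60 = 6 (remainder 54)

6


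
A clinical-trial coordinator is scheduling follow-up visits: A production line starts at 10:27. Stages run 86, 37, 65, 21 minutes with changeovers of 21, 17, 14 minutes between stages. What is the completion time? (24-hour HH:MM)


Start: 10:27 = 627 min from midnight
  after task 1 (86 min): 11:53
  after break (21 min): 12:14
  after task 2 (37 min): 12:51
  after break (17 min): 13:08
  after task 3 (65 min): 14:13
  after break (14 min): 14:27
  after task 4 (21 min): 14:48
Total elapsed: 261 minutes
End time: 14:48

14:48


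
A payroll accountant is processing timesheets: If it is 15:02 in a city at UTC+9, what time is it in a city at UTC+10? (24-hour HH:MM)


Local time: 15:02 at UTC+9 (offset 9h)
Target zone: UTC+10 (offset 10h)
Difference: 10 - (9) = 1 hours
Calculation: 15 + (1) = 16
Result: 16:02

16:02


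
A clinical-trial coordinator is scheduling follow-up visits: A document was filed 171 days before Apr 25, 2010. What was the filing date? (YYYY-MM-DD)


Start: 2010-04-25
Subtracting 171 days
Days already passed in April: 25
After going back through April: 146 more days to subtract
March 2010: 31 days, 115 remaining
February 2010: 28 days, 87 remaining
January 2010: 31 days, 56 remaining
December 2009: 31 days, 25 remaining
Result: 2009-11-05

2009-11-05


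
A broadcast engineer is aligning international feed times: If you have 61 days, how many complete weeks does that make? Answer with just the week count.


Total days: 61
Days per week: 7
Division: 61 / 7 = 8 remainder 5
Complete weeks: 8
Remaining days: 5

8


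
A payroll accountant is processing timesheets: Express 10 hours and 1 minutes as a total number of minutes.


Hours: 10
Extra minutes: 1
Minutes per hour: 60
Hours to minutes: 10 x 60 = 600
Total: 600 + 1 = 601

601


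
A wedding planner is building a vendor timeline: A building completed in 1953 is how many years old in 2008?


Birth year: 1953
Current year: 2008
Age = current year - birth year
Age = 2008 - 1953 = 55

55


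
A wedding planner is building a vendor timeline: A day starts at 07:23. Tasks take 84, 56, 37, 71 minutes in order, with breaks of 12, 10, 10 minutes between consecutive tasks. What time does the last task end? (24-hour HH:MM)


Start: 07:23 = 443 min from midnight
  after task 1 (84 min): 08:47
  after break (12 min): 08:59
  after task 2 (56 min): 09:55
  after break (10 min): 10:05
  after task 3 (37 min): 10:42
  after break (10 min): 10:52
  after task 4 (71 min): 12:03
Total elapsed: 280 minutes
End time: 12:03

12:03


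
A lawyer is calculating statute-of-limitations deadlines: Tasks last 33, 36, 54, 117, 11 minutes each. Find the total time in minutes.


Durations: 33, 36, 54, 117, 11
Running sum: 33
+ 36 = 69
+ 54 = 123
+ 117 = 240
+ 11 = 251
Total duration: 251 minutes
That is 4 hours and 11 minutes

251


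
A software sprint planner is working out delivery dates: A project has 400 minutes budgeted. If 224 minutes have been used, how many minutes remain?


Total budget: 400 minutes
Time used: 224 minutes
Remaining: 400 - 224 = 176 minutes
Percent used: 56.0%
Percent remaining: 44.0%

176


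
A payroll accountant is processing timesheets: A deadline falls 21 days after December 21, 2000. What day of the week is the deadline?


Start: 2000-12-21 (Thursday)
Step 1 - find target date: add 21 days
  2000-12-21 + 21 days = 2001-01-11
Step 2 - day of week:
  21 mod 7 = 0
  Thursday + 0 days -> Thursday
Result: Thursday (2001-01-11)

Thursday


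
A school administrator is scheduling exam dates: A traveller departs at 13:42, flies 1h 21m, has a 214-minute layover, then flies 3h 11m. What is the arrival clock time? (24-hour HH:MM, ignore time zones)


Depart: 13:42
Leg 1: +81 min -> 15:03
Layover: +214 min -> 18:37
Leg 2: +191 min -> 21:48
Total travel: 486 minutes = 8h 6m
Arrival: 21:48

21:48


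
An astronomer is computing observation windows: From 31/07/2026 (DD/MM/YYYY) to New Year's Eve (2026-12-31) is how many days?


Start: July 31, 2026
End: December 31, 2026
Days left in July: 0
August: 31
September: 30
October: 31
November: 30
... plus remaining months
Sum of remaining months: 153
Total: 0 + 153 = 153

153


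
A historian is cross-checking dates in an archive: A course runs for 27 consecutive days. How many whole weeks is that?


Total days: 27
Days per week: 7
Division: 27 / 7 = 3 remainder 6
Complete weeks: 3
Remaining days: 6

3


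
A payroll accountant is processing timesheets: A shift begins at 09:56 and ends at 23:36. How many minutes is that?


Start time: 09:56 = 596 minutes from midnight
End time: 23:36 = 1416 minutes from midnight
Difference: 1416 - 596 = 820 minutes
That is 13 hours and 40 minutes

820


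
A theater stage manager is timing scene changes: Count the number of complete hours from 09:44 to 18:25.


Start: 09:44
End: 18:25
Hour difference: 18 - 9 = 9 hours
Minute difference: 25 - 44 = -19 minutes
Total minutes: 521
Complete hours: 521 / 60 = 8 (remainder 41)

8


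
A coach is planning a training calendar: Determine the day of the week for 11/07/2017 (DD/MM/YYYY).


Date: 2017-07-11
January 1, 2017 is a Sunday
Day of year: 192
Offset from Jan 1: 191 days
191 mod 7 = 2
Result: Tuesday

Tuesday


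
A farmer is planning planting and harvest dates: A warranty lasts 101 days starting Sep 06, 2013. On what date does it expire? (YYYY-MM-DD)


Start: 2013-09-06
Adding 101 days
Days remaining in September: 24
After September: 77 days still to add
October 2013: 31 days, 46 remaining
November 2013: 30 days, 16 remaining
December 2013 has 31 days, need 16
Result: 2013-12-16

2013-12-16


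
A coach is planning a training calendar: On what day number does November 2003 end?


Month: November
Year: 2003
November is a 30-day month
Total: 30 days

30


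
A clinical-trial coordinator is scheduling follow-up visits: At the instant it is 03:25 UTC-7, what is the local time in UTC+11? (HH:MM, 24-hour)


Local time: 03:25 at UTC-7 (offset -7h)
Target zone: UTC+11 (offset 11h)
Difference: 11 - (-7) = 18 hours
Calculation: 3 + (18) = 21
Result: 21:25

21:25


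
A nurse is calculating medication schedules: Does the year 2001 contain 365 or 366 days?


Year: 2001
Check leap year rules:
Divisible by 4? No
2001 is not a leap year
Days: 365

365


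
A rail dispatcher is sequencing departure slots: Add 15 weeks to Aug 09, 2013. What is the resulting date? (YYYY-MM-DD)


Start: 2013-08-09
Weeks to add: 15
Convert to days: 15 x 7 = 105 days
Add 105 days to 2013-08-09
Result: 2013-11-22

2013-11-22


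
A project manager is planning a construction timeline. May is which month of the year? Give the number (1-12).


Calendar month order:
4. April
5. May <--
6. June
May is month number 5

5
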